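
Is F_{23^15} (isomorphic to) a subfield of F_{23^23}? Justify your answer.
No: F_{23^15} is not a subfield of F_{23^23}

F_{p^m} embeds in F_{p^n} iff m | n. Here 15 ∤ 23 (since 23 = 1·15 + 8 with remainder 8 ≠ 0), so F_{23^15} is not a subfield of F_{23^23}. Equivalently: if it were, the tower law would give 15 = [F_{23^15}:F_23] dividing [F_{23^23}:F_23] = 23, contradiction.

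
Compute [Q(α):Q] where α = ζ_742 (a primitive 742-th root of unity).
[Q(α):Q] = 312

The minimal polynomial of ζ_742 over Q is the 742-th cyclotomic polynomial Φ_742(x), which is irreducible over Q and has degree φ(742) = 312. Hence [Q(α):Q] = φ(742) = 312.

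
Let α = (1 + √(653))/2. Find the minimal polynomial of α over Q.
m_α(x) = x^2 - x - 163

From 2α - 1 = √(653), squaring gives (2α - 1)^2 = 653, i.e. 4α^2 - 4α + 1 = 653, so α^2 - α + (1 - 653)/4 = 0. Since 653 ≡ 1 (mod 4), (1 - 653)/4 = -163 ∈ Z. The polynomial x^2 - x - 163 has discriminant 1 - 4·(-163) = 653, which is not a perfect square in Q (d = 653 is squarefree and ≠ 1), so x^2 - x - 163 is irreducible over Q. It is the minimal polynomial of α.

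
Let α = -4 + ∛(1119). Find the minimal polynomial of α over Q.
m_α(x) = x^3 + 12x^2 + 48x - 1055

Set β = α + 4 = ∛(1119), so β^3 = 1119. Then (α + 4)^3 - 1119 = 0, i.e. α is a root of g(x) = (x + 4)^3 - 1119 = x^3 + 12x^2 + 48x - 1055. Since g(x) = h(x + 4) where h(x) = x^3 - 1119, and h is irreducible over Q (because 1119 is not a perfect cube, so h has no rational root, and a monic cubic with no rational root is irreducible), g is also irreducible (irreducibility is preserved under the substitution x → x + 4). Hence m_α(x) = x^3 + 12x^2 + 48x - 1055.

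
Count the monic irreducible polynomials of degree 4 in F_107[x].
There are 32767038 monic irreducible polynomials of degree 4 over F_107

Each element of F_{107^4} that lies in no proper subfield is a root of exactly one monic irreducible of degree 4 over F_107, and each such polynomial has 4 distinct roots in F_{107^4}. By Möbius inversion the count is N_107(4) = (1/4) Σ_{d|4} μ(4/d) · 107^d = (1/4)(μ(4)·107^1 + μ(2)·107^2 + μ(1)·107^4) = 131068152/4 = 32767038.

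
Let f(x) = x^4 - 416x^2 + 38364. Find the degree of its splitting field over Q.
[K : Q] = 4

Solving the quadratic in x^2: x^2 = (416 ± √(416^2 - 4·38364))/2 = (416 ± √19600)/2 = (416 ± 140)/2, giving x^2 = 138 or x^2 = 278. So f(x) = (x^2 - 138)(x^2 - 278) and the roots of f are ±√138, ±√278. Hence the splitting field is K = Q(√138, √278). Since 138 and 278 are distinct squarefree integers > 1, their product 38364 is not a perfect square, so √278 ∉ Q(√138). By the tower law [K:Q] = [Q(√138,√278):Q(√138)] · [Q(√138):Q] = 2 · 2 = 4.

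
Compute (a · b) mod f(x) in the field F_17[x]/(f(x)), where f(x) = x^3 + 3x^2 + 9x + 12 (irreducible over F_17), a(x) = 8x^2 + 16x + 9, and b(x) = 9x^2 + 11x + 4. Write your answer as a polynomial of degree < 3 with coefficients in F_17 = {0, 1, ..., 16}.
a · b ≡ x^2 + 5x + 14 (mod f(x))

Multiply in F_17[x]: a(x)·b(x) = (8x^2 + 16x + 9)·(9x^2 + 11x + 4) = 4x^4 + 11x^3 + 10x + 2. This has degree ≥ 3, so divide by f(x) over F_17: 4x^4 + 11x^3 + 10x + 2 = (4x + 16)·(x^3 + 3x^2 + 9x + 12) + (x^2 + 5x + 14). Hence a·b ≡ x^2 + 5x + 14 (mod f). (F_17[x]/(f) is a field with 17^3 = 4913 elements since f is irreducible of degree 3.)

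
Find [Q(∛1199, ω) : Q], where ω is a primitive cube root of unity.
[Q(∛1199, ω) : Q] = 6

[Q(∛1199):Q] = 3 (min poly x^3 - 1199, irreducible since 1199 is not a perfect cube). [Q(ω):Q] = 2 (min poly x^2 + x + 1). Since Q(∛1199) ⊂ R and ω ∉ R, we have ω ∉ Q(∛1199), so x^2 + x + 1 remains irreducible over Q(∛1199) and [Q(∛1199, ω) : Q(∛1199)] = 2. By the tower law, [Q(∛1199, ω) : Q] = 3 · 2 = 6. (In fact Q(∛1199, ω) is the splitting field of x^3 - 1199 over Q.)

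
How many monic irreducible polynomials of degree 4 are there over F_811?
There are 108149064030 monic irreducible polynomials of degree 4 over F_811

Each element of F_{811^4} that lies in no proper subfield is a root of exactly one monic irreducible of degree 4 over F_811, and each such polynomial has 4 distinct roots in F_{811^4}. By Möbius inversion the count is N_811(4) = (1/4) Σ_{d|4} μ(4/d) · 811^d = (1/4)(μ(4)·811^1 + μ(2)·811^2 + μ(1)·811^4) = 432596256120/4 = 108149064030.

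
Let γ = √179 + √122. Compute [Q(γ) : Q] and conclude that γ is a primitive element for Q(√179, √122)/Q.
[Q(γ) : Q] = 4 (equivalently, Q(γ) = Q(√179, √122))

Obviously Q(γ) ⊆ Q(√179, √122), and [Q(√179, √122):Q] = 4 (since 179, 122 are distinct squarefree integers > 1 with 21838 not a perfect square). To show equality we compute the minimal polynomial of γ. From γ = √179 + √122: γ^2 = 179 + 2√(21838) + 122 = 301 + 2√(21838), so γ^2 - 301 = 2√(21838); squaring, (γ^2 - 301)^2 = 4·21838, i.e. γ^4 - 602γ^2 + 90601 - 87352 = 0, i.e. γ^4 - 602γ^2 + 3249 = 0. So γ is a root of x^4 - 602x^2 + 3249. This polynomial is irreducible over Q: it has no rational root (each ±√179 ± √122 is irrational), and any factorization into two quadratics over Q would force √(21838) ∈ Q (pairing opposite roots) or √179, √122 ∈ Q (other pairings), all impossible. Hence [Q(γ):Q] = 4 = [Q(√179, √122):Q], so Q(γ) = Q(√179, √122).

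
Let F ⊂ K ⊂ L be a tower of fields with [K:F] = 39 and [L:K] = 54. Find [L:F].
[L:F] = 2106

The tower law says that for any tower of field extensions F ⊂ K ⊂ L with finite degrees, [L:F] = [L:K] · [K:F]. Here this gives [L:F] = 54 · 39 = 2106.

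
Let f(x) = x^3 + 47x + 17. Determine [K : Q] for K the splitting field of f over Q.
[K : Q] = 6

By the rational root test, any rational root of the monic integer polynomial f(x) = x^3 + 47x + 17 must be an integer dividing the constant term 17, i.e. one of ±{1, 17}. Evaluating: f(1) = 65, f(-1) = -31, f(17) = 5729, f(-17) = -5695; none is 0, so f has no rational root and is therefore irreducible over Q (a cubic with no linear factor over a field is irreducible). For an irreducible cubic, the Galois group is A_3 or S_3 according as the discriminant disc(f) = -4a^3 - 27b^2 = -4·(47)^3 - 27·(17)^2 = -423095 is or is not a square in Q. Here disc(f) = -423095 is not a perfect square in Q, so the Galois group of f over Q is not contained in A_3 and must be all of S_3. The splitting field has degree |S_3| = 6 over Q, so [K : Q] = 6.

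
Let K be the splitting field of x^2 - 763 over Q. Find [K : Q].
[K : Q] = 2

f(x) = x^2 - 763 factors as (x - √763)(x + √763). The splitting field is K = Q(√763). Since 763 is squarefree and > 1, it is not a perfect square, so x^2 - 763 is irreducible over Q and [Q(√763) : Q] = 2. Hence [K : Q] = 2.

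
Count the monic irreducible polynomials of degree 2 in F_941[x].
There are 442270 monic irreducible polynomials of degree 2 over F_941

Each element of F_{941^2} that lies in no proper subfield is a root of exactly one monic irreducible of degree 2 over F_941, and each such polynomial has 2 distinct roots in F_{941^2}. By Möbius inversion the count is N_941(2) = (1/2) Σ_{d|2} μ(2/d) · 941^d = (1/2)(μ(2)·941^1 + μ(1)·941^2) = 884540/2 = 442270.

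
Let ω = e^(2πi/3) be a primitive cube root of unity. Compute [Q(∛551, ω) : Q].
[Q(∛551, ω) : Q] = 6

[Q(∛551):Q] = 3 (min poly x^3 - 551, irreducible since 551 is not a perfect cube). [Q(ω):Q] = 2 (min poly x^2 + x + 1). Since Q(∛551) ⊂ R and ω ∉ R, we have ω ∉ Q(∛551), so x^2 + x + 1 remains irreducible over Q(∛551) and [Q(∛551, ω) : Q(∛551)] = 2. By the tower law, [Q(∛551, ω) : Q] = 3 · 2 = 6. (In fact Q(∛551, ω) is the splitting field of x^3 - 551 over Q.)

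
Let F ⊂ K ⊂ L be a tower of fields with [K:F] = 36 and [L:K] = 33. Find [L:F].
[L:F] = 1188

The tower law says that for any tower of field extensions F ⊂ K ⊂ L with finite degrees, [L:F] = [L:K] · [K:F]. Here this gives [L:F] = 33 · 36 = 1188.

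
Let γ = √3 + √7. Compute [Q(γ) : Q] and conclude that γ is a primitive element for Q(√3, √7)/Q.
[Q(γ) : Q] = 4 (equivalently, Q(γ) = Q(√3, √7))

Obviously Q(γ) ⊆ Q(√3, √7), and [Q(√3, √7):Q] = 4 (since 3, 7 are distinct squarefree integers > 1 with 21 not a perfect square). To show equality we compute the minimal polynomial of γ. From γ = √3 + √7: γ^2 = 3 + 2√(21) + 7 = 10 + 2√(21), so γ^2 - 10 = 2√(21); squaring, (γ^2 - 10)^2 = 4·21, i.e. γ^4 - 20γ^2 + 100 - 84 = 0, i.e. γ^4 - 20γ^2 + 16 = 0. So γ is a root of x^4 - 20x^2 + 16. This polynomial is irreducible over Q: it has no rational root (each ±√3 ± √7 is irrational), and any factorization into two quadratics over Q would force √(21) ∈ Q (pairing opposite roots) or √3, √7 ∈ Q (other pairings), all impossible. Hence [Q(γ):Q] = 4 = [Q(√3, √7):Q], so Q(γ) = Q(√3, √7).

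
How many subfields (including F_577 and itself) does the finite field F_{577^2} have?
F_{577^2} has 2 subfields

The subfields of F_{p^n} are exactly the fields F_{p^d} for d | n (each is the fixed field of the unique index-d subgroup of Gal(F_{p^n}/F_p) ≅ Z/nZ). The divisors of n = 2 are {1, 2}, giving 2 subfields: F_{577^1}, F_{577^2}.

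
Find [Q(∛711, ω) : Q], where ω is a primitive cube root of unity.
[Q(∛711, ω) : Q] = 6

[Q(∛711):Q] = 3 (min poly x^3 - 711, irreducible since 711 is not a perfect cube). [Q(ω):Q] = 2 (min poly x^2 + x + 1). Since Q(∛711) ⊂ R and ω ∉ R, we have ω ∉ Q(∛711), so x^2 + x + 1 remains irreducible over Q(∛711) and [Q(∛711, ω) : Q(∛711)] = 2. By the tower law, [Q(∛711, ω) : Q] = 3 · 2 = 6. (In fact Q(∛711, ω) is the splitting field of x^3 - 711 over Q.)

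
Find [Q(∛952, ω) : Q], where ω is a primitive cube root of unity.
[Q(∛952, ω) : Q] = 6

[Q(∛952):Q] = 3 (min poly x^3 - 952, irreducible since 952 is not a perfect cube). [Q(ω):Q] = 2 (min poly x^2 + x + 1). Since Q(∛952) ⊂ R and ω ∉ R, we have ω ∉ Q(∛952), so x^2 + x + 1 remains irreducible over Q(∛952) and [Q(∛952, ω) : Q(∛952)] = 2. By the tower law, [Q(∛952, ω) : Q] = 3 · 2 = 6. (In fact Q(∛952, ω) is the splitting field of x^3 - 952 over Q.)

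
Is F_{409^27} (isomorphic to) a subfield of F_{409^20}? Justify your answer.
No: F_{409^27} is not a subfield of F_{409^20}

F_{p^m} embeds in F_{p^n} iff m | n. Here 27 ∤ 20 (since 20 = 0·27 + 20 with remainder 20 ≠ 0), so F_{409^27} is not a subfield of F_{409^20}. Equivalently: if it were, the tower law would give 27 = [F_{409^27}:F_409] dividing [F_{409^20}:F_409] = 20, contradiction.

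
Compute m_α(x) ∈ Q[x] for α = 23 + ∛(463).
m_α(x) = x^3 - 69x^2 + 1587x - 12630

Set β = α - 23 = ∛(463), so β^3 = 463. Then (α - 23)^3 - 463 = 0, i.e. α is a root of g(x) = (x - 23)^3 - 463 = x^3 - 69x^2 + 1587x - 12630. Since g(x) = h(x - 23) where h(x) = x^3 - 463, and h is irreducible over Q (because 463 is not a perfect cube, so h has no rational root, and a monic cubic with no rational root is irreducible), g is also irreducible (irreducibility is preserved under the substitution x → x - 23). Hence m_α(x) = x^3 - 69x^2 + 1587x - 12630.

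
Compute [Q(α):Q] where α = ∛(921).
[Q(α):Q] = 3

The minimal polynomial of α is x^3 - 921, irreducible over Q since 921 is not a perfect cube (so x^3 - 921 has no rational root). Hence [Q(α):Q] = deg(m_α) = 3.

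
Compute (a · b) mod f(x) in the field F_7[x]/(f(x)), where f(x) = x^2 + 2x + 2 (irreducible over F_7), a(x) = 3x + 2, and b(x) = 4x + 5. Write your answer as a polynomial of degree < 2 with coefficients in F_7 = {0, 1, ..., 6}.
a · b ≡ 6x (mod f(x))

Multiply in F_7[x]: a(x)·b(x) = (3x + 2)·(4x + 5) = 5x^2 + 2x + 3. This has degree ≥ 2, so divide by f(x) over F_7: 5x^2 + 2x + 3 = (5)·(x^2 + 2x + 2) + (6x). Hence a·b ≡ 6x (mod f). (F_7[x]/(f) is a field with 7^2 = 49 elements since f is irreducible of degree 2.)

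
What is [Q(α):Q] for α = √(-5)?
[Q(α):Q] = 2

[Q(α):Q] equals the degree of the minimal polynomial of α. Here α^2 = -5 and x^2 + 5 is irreducible (d = -5 is squarefree, ≠ 1, hence not a square), so deg(m_α) = 2. Thus [Q(α):Q] = 2.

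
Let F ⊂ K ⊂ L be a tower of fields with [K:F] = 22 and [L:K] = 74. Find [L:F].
[L:F] = 1628

The tower law says that for any tower of field extensions F ⊂ K ⊂ L with finite degrees, [L:F] = [L:K] · [K:F]. Here this gives [L:F] = 74 · 22 = 1628.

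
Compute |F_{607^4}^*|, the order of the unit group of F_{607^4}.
|F_{607^4}^*| = 135754665600

F_{607^4} has 607^4 = 135754665601 elements; its multiplicative group consists of all nonzero elements, so |F_{607^4}^*| = 135754665601 - 1 = 135754665600. (It is cyclic since any finite subgroup of the multiplicative group of a field is cyclic.)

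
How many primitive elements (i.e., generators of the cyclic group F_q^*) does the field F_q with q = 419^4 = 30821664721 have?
There are φ(30821664720) = 5916672000 primitive elements

F_q^* is cyclic of order q - 1 = 30821664720. A cyclic group of order m has exactly φ(m) generators. Here m = 30821664720 = 2^4 · 3 · 5 · 7 · 11 · 19 · 41 · 2141, so the number of primitive elements is φ(30821664720) = 5916672000.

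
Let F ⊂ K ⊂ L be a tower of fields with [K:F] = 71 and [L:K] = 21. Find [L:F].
[L:F] = 1491

The tower law says that for any tower of field extensions F ⊂ K ⊂ L with finite degrees, [L:F] = [L:K] · [K:F]. Here this gives [L:F] = 21 · 71 = 1491.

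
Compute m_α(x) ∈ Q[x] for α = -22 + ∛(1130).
m_α(x) = x^3 + 66x^2 + 1452x + 9518

Set β = α + 22 = ∛(1130), so β^3 = 1130. Then (α + 22)^3 - 1130 = 0, i.e. α is a root of g(x) = (x + 22)^3 - 1130 = x^3 + 66x^2 + 1452x + 9518. Since g(x) = h(x + 22) where h(x) = x^3 - 1130, and h is irreducible over Q (because 1130 is not a perfect cube, so h has no rational root, and a monic cubic with no rational root is irreducible), g is also irreducible (irreducibility is preserved under the substitution x → x + 22). Hence m_α(x) = x^3 + 66x^2 + 1452x + 9518.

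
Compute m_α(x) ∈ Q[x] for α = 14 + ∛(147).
m_α(x) = x^3 - 42x^2 + 588x - 2891

Set β = α - 14 = ∛(147), so β^3 = 147. Then (α - 14)^3 - 147 = 0, i.e. α is a root of g(x) = (x - 14)^3 - 147 = x^3 - 42x^2 + 588x - 2891. Since g(x) = h(x - 14) where h(x) = x^3 - 147, and h is irreducible over Q (because 147 is not a perfect cube, so h has no rational root, and a monic cubic with no rational root is irreducible), g is also irreducible (irreducibility is preserved under the substitution x → x - 14). Hence m_α(x) = x^3 - 42x^2 + 588x - 2891.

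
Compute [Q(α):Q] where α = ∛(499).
[Q(α):Q] = 3

The minimal polynomial of α is x^3 - 499, irreducible over Q since 499 is not a perfect cube (so x^3 - 499 has no rational root). Hence [Q(α):Q] = deg(m_α) = 3.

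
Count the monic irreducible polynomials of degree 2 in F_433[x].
There are 93528 monic irreducible polynomials of degree 2 over F_433

Each element of F_{433^2} that lies in no proper subfield is a root of exactly one monic irreducible of degree 2 over F_433, and each such polynomial has 2 distinct roots in F_{433^2}. By Möbius inversion the count is N_433(2) = (1/2) Σ_{d|2} μ(2/d) · 433^d = (1/2)(μ(2)·433^1 + μ(1)·433^2) = 187056/2 = 93528.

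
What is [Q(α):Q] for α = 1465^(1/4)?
[Q(α):Q] = 4

α is a root of x^4 - 1465. By Eisenstein's criterion at the prime p = 5 (which divides the constant term 1465 but p^2 = 25 does not, since 1465 is squarefree), x^4 - 1465 is irreducible over Q. Hence [Q(α):Q] = 4.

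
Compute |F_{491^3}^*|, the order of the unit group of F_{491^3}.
|F_{491^3}^*| = 118370770

F_{491^3} has 491^3 = 118370771 elements; its multiplicative group consists of all nonzero elements, so |F_{491^3}^*| = 118370771 - 1 = 118370770. (It is cyclic since any finite subgroup of the multiplicative group of a field is cyclic.)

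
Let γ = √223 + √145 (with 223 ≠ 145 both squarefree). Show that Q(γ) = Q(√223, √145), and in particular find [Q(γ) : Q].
[Q(γ) : Q] = 4 (equivalently, Q(γ) = Q(√223, √145))

Obviously Q(γ) ⊆ Q(√223, √145), and [Q(√223, √145):Q] = 4 (since 223, 145 are distinct squarefree integers > 1 with 32335 not a perfect square). To show equality we compute the minimal polynomial of γ. From γ = √223 + √145: γ^2 = 223 + 2√(32335) + 145 = 368 + 2√(32335), so γ^2 - 368 = 2√(32335); squaring, (γ^2 - 368)^2 = 4·32335, i.e. γ^4 - 736γ^2 + 135424 - 129340 = 0, i.e. γ^4 - 736γ^2 + 6084 = 0. So γ is a root of x^4 - 736x^2 + 6084. This polynomial is irreducible over Q: it has no rational root (each ±√223 ± √145 is irrational), and any factorization into two quadratics over Q would force √(32335) ∈ Q (pairing opposite roots) or √223, √145 ∈ Q (other pairings), all impossible. Hence [Q(γ):Q] = 4 = [Q(√223, √145):Q], so Q(γ) = Q(√223, √145).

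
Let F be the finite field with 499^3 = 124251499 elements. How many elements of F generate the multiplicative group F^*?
There are φ(124251498) = 34750944 primitive elements

F_q^* is cyclic of order q - 1 = 124251498. A cyclic group of order m has exactly φ(m) generators. Here m = 124251498 = 2 · 3^2 · 7 · 83 · 109^2, so the number of primitive elements is φ(124251498) = 34750944.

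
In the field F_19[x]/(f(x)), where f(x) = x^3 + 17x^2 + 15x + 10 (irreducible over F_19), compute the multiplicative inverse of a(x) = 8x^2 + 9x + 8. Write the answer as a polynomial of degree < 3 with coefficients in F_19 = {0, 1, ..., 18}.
a(x)^(-1) ≡ 17x + 11 (mod f(x))

Since f is irreducible over F_19, F_19[x]/(f) is a field and a(x) ≠ 0 has an inverse. Apply the extended Euclidean algorithm to f(x) and a(x) in F_19[x]: f(x) = (12x + 10)·a(x) + (6). The last nonzero remainder is the constant 6 = gcd(f, a) in F_19. Back-substituting through the division chain expresses 6 = s(x)·a(x) + t(x)·f(x) with s(x) ≡ 7x + 9 (mod f), so (7x + 9)·a(x) ≡ 6 (mod f). Multiplying by 6^(-1) ≡ 16 in F_19 gives a(x)^(-1) ≡ 16·(7x + 9) ≡ 17x + 11 (mod f). Check: (8x^2 + 9x + 8)·(17x + 11) = 3x^3 + 13x^2 + 7x + 12 ≡ 1 (mod x^3 + 17x^2 + 15x + 10).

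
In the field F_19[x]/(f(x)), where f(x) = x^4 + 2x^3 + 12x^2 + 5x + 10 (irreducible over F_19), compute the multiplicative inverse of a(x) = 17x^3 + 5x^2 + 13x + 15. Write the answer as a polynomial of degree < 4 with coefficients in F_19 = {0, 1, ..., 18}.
a(x)^(-1) ≡ 5x^3 + 9x^2 + 11 (mod f(x))

Since f is irreducible over F_19, F_19[x]/(f) is a field and a(x) ≠ 0 has an inverse. Apply the extended Euclidean algorithm to f(x) and a(x) in F_19[x]: f(x) = (9x + 12)·a(x) + (6x^2 + 18x + 1);  a(x) = (6x + 5)·(6x^2 + 18x + 1) + (12x + 10);  (6x^2 + 18x + 1) = (10x + 9)·(12x + 10) + (6). The last nonzero remainder is the constant 6 = gcd(f, a) in F_19. Back-substituting through the division chain expresses 6 = s(x)·a(x) + t(x)·f(x) with s(x) ≡ 11x^3 + 16x^2 + 9 (mod f), so (11x^3 + 16x^2 + 9)·a(x) ≡ 6 (mod f). Multiplying by 6^(-1) ≡ 16 in F_19 gives a(x)^(-1) ≡ 16·(11x^3 + 16x^2 + 9) ≡ 5x^3 + 9x^2 + 11 (mod f). Check: (17x^3 + 5x^2 + 13x + 15)·(5x^3 + 9x^2 + 11) = 9x^6 + 7x^5 + 15x^4 + 18x^3 + 10x + 13 ≡ 1 (mod x^4 + 2x^3 + 12x^2 + 5x + 10).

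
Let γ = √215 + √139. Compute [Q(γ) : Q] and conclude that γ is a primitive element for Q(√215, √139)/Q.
[Q(γ) : Q] = 4 (equivalently, Q(γ) = Q(√215, √139))

Obviously Q(γ) ⊆ Q(√215, √139), and [Q(√215, √139):Q] = 4 (since 215, 139 are distinct squarefree integers > 1 with 29885 not a perfect square). To show equality we compute the minimal polynomial of γ. From γ = √215 + √139: γ^2 = 215 + 2√(29885) + 139 = 354 + 2√(29885), so γ^2 - 354 = 2√(29885); squaring, (γ^2 - 354)^2 = 4·29885, i.e. γ^4 - 708γ^2 + 125316 - 119540 = 0, i.e. γ^4 - 708γ^2 + 5776 = 0. So γ is a root of x^4 - 708x^2 + 5776. This polynomial is irreducible over Q: it has no rational root (each ±√215 ± √139 is irrational), and any factorization into two quadratics over Q would force √(29885) ∈ Q (pairing opposite roots) or √215, √139 ∈ Q (other pairings), all impossible. Hence [Q(γ):Q] = 4 = [Q(√215, √139):Q], so Q(γ) = Q(√215, √139).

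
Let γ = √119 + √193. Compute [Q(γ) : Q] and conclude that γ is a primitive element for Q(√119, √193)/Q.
[Q(γ) : Q] = 4 (equivalently, Q(γ) = Q(√119, √193))

Obviously Q(γ) ⊆ Q(√119, √193), and [Q(√119, √193):Q] = 4 (since 119, 193 are distinct squarefree integers > 1 with 22967 not a perfect square). To show equality we compute the minimal polynomial of γ. From γ = √119 + √193: γ^2 = 119 + 2√(22967) + 193 = 312 + 2√(22967), so γ^2 - 312 = 2√(22967); squaring, (γ^2 - 312)^2 = 4·22967, i.e. γ^4 - 624γ^2 + 97344 - 91868 = 0, i.e. γ^4 - 624γ^2 + 5476 = 0. So γ is a root of x^4 - 624x^2 + 5476. This polynomial is irreducible over Q: it has no rational root (each ±√119 ± √193 is irrational), and any factorization into two quadratics over Q would force √(22967) ∈ Q (pairing opposite roots) or √119, √193 ∈ Q (other pairings), all impossible. Hence [Q(γ):Q] = 4 = [Q(√119, √193):Q], so Q(γ) = Q(√119, √193).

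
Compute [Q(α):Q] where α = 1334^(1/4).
[Q(α):Q] = 4

α is a root of x^4 - 1334. By Eisenstein's criterion at the prime p = 2 (which divides the constant term 1334 but p^2 = 4 does not, since 1334 is squarefree), x^4 - 1334 is irreducible over Q. Hence [Q(α):Q] = 4.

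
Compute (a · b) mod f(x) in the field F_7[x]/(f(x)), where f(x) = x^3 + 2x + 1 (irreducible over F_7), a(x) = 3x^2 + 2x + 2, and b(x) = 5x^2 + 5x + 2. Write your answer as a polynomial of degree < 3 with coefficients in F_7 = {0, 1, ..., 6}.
a · b ≡ 3x^2 + 5x (mod f(x))

Multiply in F_7[x]: a(x)·b(x) = (3x^2 + 2x + 2)·(5x^2 + 5x + 2) = x^4 + 4x^3 + 5x^2 + 4. This has degree ≥ 3, so divide by f(x) over F_7: x^4 + 4x^3 + 5x^2 + 4 = (x + 4)·(x^3 + 2x + 1) + (3x^2 + 5x). Hence a·b ≡ 3x^2 + 5x (mod f). (F_7[x]/(f) is a field with 7^3 = 343 elements since f is irreducible of degree 3.)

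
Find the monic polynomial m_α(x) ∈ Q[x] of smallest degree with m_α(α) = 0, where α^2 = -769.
m_α(x) = x^2 + 769

α satisfies α^2 + 769 = 0, so x^2 + 769 annihilates α. Since d = -769 is squarefree and ≠ 1, it is not a perfect square in Q, so x^2 + 769 has no rational root and is therefore irreducible over Q (a degree-2 polynomial over a field is irreducible iff it has no root). Hence m_α(x) = x^2 + 769.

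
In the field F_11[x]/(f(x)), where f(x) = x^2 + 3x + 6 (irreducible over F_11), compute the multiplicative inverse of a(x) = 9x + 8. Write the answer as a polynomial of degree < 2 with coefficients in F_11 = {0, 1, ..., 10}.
a(x)^(-1) ≡ 6x + 9 (mod f(x))

Since f is irreducible over F_11, F_11[x]/(f) is a field and a(x) ≠ 0 has an inverse. Apply the extended Euclidean algorithm to f(x) and a(x) in F_11[x]: f(x) = (5x + 2)·a(x) + (1). The last nonzero remainder is the constant 1 = gcd(f, a) in F_11. Back-substituting through the division chain expresses 1 = s(x)·a(x) + t(x)·f(x) with s(x) ≡ 6x + 9 (mod f), so a(x)^(-1) ≡ s(x) = 6x + 9 (mod f). Check: (9x + 8)·(6x + 9) = 10x^2 + 8x + 6 ≡ 1 (mod x^2 + 3x + 6).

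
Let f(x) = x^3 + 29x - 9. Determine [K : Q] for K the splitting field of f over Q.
[K : Q] = 6

By the rational root test, any rational root of the monic integer polynomial f(x) = x^3 + 29x - 9 must be an integer dividing the constant term -9, i.e. one of ±{1, 3, 9}. Evaluating: f(1) = 21, f(-1) = -39, f(3) = 105, f(-3) = -123, f(9) = 981, f(-9) = -999; none is 0, so f has no rational root and is therefore irreducible over Q (a cubic with no linear factor over a field is irreducible). For an irreducible cubic, the Galois group is A_3 or S_3 according as the discriminant disc(f) = -4a^3 - 27b^2 = -4·(29)^3 - 27·(-9)^2 = -99743 is or is not a square in Q. Here disc(f) = -99743 is not a perfect square in Q, so the Galois group of f over Q is not contained in A_3 and must be all of S_3. The splitting field has degree |S_3| = 6 over Q, so [K : Q] = 6.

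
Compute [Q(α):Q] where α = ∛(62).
[Q(α):Q] = 3

The minimal polynomial of α is x^3 - 62, irreducible over Q since 62 is not a perfect cube (so x^3 - 62 has no rational root). Hence [Q(α):Q] = deg(m_α) = 3.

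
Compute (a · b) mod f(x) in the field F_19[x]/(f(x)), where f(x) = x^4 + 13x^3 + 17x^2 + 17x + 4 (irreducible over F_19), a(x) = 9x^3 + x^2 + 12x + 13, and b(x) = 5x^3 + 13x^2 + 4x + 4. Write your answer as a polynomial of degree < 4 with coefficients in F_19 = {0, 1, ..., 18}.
a · b ≡ 6x^3 + 18x^2 + 5x + 13 (mod f(x))

Multiply in F_19[x]: a(x)·b(x) = (9x^3 + x^2 + 12x + 13)·(5x^3 + 13x^2 + 4x + 4) = 7x^6 + 8x^5 + 14x^4 + 14x^3 + 12x^2 + 5x + 14. This has degree ≥ 4, so divide by f(x) over F_19: 7x^6 + 8x^5 + 14x^4 + 14x^3 + 12x^2 + 5x + 14 = (7x^2 + 12x + 5)·(x^4 + 13x^3 + 17x^2 + 17x + 4) + (6x^3 + 18x^2 + 5x + 13). Hence a·b ≡ 6x^3 + 18x^2 + 5x + 13 (mod f). (F_19[x]/(f) is a field with 19^4 = 130321 elements since f is irreducible of degree 4.)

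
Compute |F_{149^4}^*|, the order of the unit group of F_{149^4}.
|F_{149^4}^*| = 492884400

F_{149^4} has 149^4 = 492884401 elements; its multiplicative group consists of all nonzero elements, so |F_{149^4}^*| = 492884401 - 1 = 492884400. (It is cyclic since any finite subgroup of the multiplicative group of a field is cyclic.)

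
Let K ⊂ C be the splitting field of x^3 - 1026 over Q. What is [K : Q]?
[K : Q] = 6

The roots of x^3 - 1026 are ∛1026, ω∛1026, ω^2∛1026 where ω = e^(2πi/3) is a primitive cube root of unity, so K = Q(∛1026, ω). Now [Q(∛1026):Q] = 3 (since 1026 is not a perfect cube, x^3 - 1026 is irreducible) and [Q(ω):Q] = 2. Both 2 and 3 divide [K:Q], and [K:Q] ≤ 3·2 = 6, so [K:Q] = 6. (Equivalently: Q(∛1026) ⊂ R but ω ∉ R, so [K : Q(∛1026)] = 2.)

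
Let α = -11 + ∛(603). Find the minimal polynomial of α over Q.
m_α(x) = x^3 + 33x^2 + 363x + 728

Set β = α + 11 = ∛(603), so β^3 = 603. Then (α + 11)^3 - 603 = 0, i.e. α is a root of g(x) = (x + 11)^3 - 603 = x^3 + 33x^2 + 363x + 728. Since g(x) = h(x + 11) where h(x) = x^3 - 603, and h is irreducible over Q (because 603 is not a perfect cube, so h has no rational root, and a monic cubic with no rational root is irreducible), g is also irreducible (irreducibility is preserved under the substitution x → x + 11). Hence m_α(x) = x^3 + 33x^2 + 363x + 728.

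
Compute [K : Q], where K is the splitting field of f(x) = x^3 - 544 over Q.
[K : Q] = 6

The roots of x^3 - 544 are ∛544, ω∛544, ω^2∛544 where ω = e^(2πi/3) is a primitive cube root of unity, so K = Q(∛544, ω). Now [Q(∛544):Q] = 3 (since 544 is not a perfect cube, x^3 - 544 is irreducible) and [Q(ω):Q] = 2. Both 2 and 3 divide [K:Q], and [K:Q] ≤ 3·2 = 6, so [K:Q] = 6. (Equivalently: Q(∛544) ⊂ R but ω ∉ R, so [K : Q(∛544)] = 2.)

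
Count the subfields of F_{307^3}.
F_{307^3} has 2 subfields

The subfields of F_{p^n} are exactly the fields F_{p^d} for d | n (each is the fixed field of the unique index-d subgroup of Gal(F_{p^n}/F_p) ≅ Z/nZ). The divisors of n = 3 are {1, 3}, giving 2 subfields: F_{307^1}, F_{307^3}.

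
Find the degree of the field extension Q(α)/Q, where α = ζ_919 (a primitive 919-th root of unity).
[Q(α):Q] = 918

The minimal polynomial of ζ_919 over Q is the 919-th cyclotomic polynomial Φ_919(x), which is irreducible over Q and has degree φ(919) = 918. Hence [Q(α):Q] = φ(919) = 918.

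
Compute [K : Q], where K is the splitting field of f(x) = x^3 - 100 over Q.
[K : Q] = 6

The roots of x^3 - 100 are ∛100, ω∛100, ω^2∛100 where ω = e^(2πi/3) is a primitive cube root of unity, so K = Q(∛100, ω). Now [Q(∛100):Q] = 3 (since 100 is not a perfect cube, x^3 - 100 is irreducible) and [Q(ω):Q] = 2. Both 2 and 3 divide [K:Q], and [K:Q] ≤ 3·2 = 6, so [K:Q] = 6. (Equivalently: Q(∛100) ⊂ R but ω ∉ R, so [K : Q(∛100)] = 2.)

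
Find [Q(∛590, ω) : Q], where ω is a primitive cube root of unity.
[Q(∛590, ω) : Q] = 6

[Q(∛590):Q] = 3 (min poly x^3 - 590, irreducible since 590 is not a perfect cube). [Q(ω):Q] = 2 (min poly x^2 + x + 1). Since Q(∛590) ⊂ R and ω ∉ R, we have ω ∉ Q(∛590), so x^2 + x + 1 remains irreducible over Q(∛590) and [Q(∛590, ω) : Q(∛590)] = 2. By the tower law, [Q(∛590, ω) : Q] = 3 · 2 = 6. (In fact Q(∛590, ω) is the splitting field of x^3 - 590 over Q.)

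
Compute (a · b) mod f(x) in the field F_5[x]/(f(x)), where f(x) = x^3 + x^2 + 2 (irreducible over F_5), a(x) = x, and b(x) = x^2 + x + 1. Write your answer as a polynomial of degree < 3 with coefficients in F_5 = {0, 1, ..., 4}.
a · b ≡ x + 3 (mod f(x))

Multiply in F_5[x]: a(x)·b(x) = (x)·(x^2 + x + 1) = x^3 + x^2 + x. This has degree ≥ 3, so divide by f(x) over F_5: x^3 + x^2 + x = (1)·(x^3 + x^2 + 2) + (x + 3). Hence a·b ≡ x + 3 (mod f). (F_5[x]/(f) is a field with 5^3 = 125 elements since f is irreducible of degree 3.)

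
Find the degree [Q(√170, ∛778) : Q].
[Q(√170, ∛778) : Q] = 6

Let L = Q(√170, ∛778). Since Q(√170) ⊂ L and [Q(√170):Q] = 2, the tower law gives 2 | [L:Q]. Likewise Q(∛778) ⊂ L with [Q(∛778):Q] = 3 (because 778 is not a perfect cube), so 3 | [L:Q]. As gcd(2,3) = 1, [L:Q] is divisible by 6. Conversely L is generated over Q by √170 and ∛778, so [L:Q] ≤ 2·3 = 6. Therefore [Q(√170, ∛778) : Q] = 6.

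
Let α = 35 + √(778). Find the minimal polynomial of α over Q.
m_α(x) = x^2 - 70x + 447

From α - 35 = √(778), squaring gives (α - 35)^2 = 778, i.e. α^2 - 70α + 1225 = 778, so α^2 - 70α + 447 = 0. The discriminant of x^2 - 70x + 447 is (-70)^2 - 4·(447) = 4900 - 1788 = 3112, and 4·(778) is not a perfect square in Q since 778 is squarefree and ≠ 1. Hence x^2 - 70x + 447 is irreducible over Q and is the minimal polynomial of α.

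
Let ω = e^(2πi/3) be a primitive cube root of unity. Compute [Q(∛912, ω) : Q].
[Q(∛912, ω) : Q] = 6

[Q(∛912):Q] = 3 (min poly x^3 - 912, irreducible since 912 is not a perfect cube). [Q(ω):Q] = 2 (min poly x^2 + x + 1). Since Q(∛912) ⊂ R and ω ∉ R, we have ω ∉ Q(∛912), so x^2 + x + 1 remains irreducible over Q(∛912) and [Q(∛912, ω) : Q(∛912)] = 2. By the tower law, [Q(∛912, ω) : Q] = 3 · 2 = 6. (In fact Q(∛912, ω) is the splitting field of x^3 - 912 over Q.)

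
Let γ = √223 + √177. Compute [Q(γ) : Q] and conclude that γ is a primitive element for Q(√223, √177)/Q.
[Q(γ) : Q] = 4 (equivalently, Q(γ) = Q(√223, √177))

Obviously Q(γ) ⊆ Q(√223, √177), and [Q(√223, √177):Q] = 4 (since 223, 177 are distinct squarefree integers > 1 with 39471 not a perfect square). To show equality we compute the minimal polynomial of γ. From γ = √223 + √177: γ^2 = 223 + 2√(39471) + 177 = 400 + 2√(39471), so γ^2 - 400 = 2√(39471); squaring, (γ^2 - 400)^2 = 4·39471, i.e. γ^4 - 800γ^2 + 160000 - 157884 = 0, i.e. γ^4 - 800γ^2 + 2116 = 0. So γ is a root of x^4 - 800x^2 + 2116. This polynomial is irreducible over Q: it has no rational root (each ±√223 ± √177 is irrational), and any factorization into two quadratics over Q would force √(39471) ∈ Q (pairing opposite roots) or √223, √177 ∈ Q (other pairings), all impossible. Hence [Q(γ):Q] = 4 = [Q(√223, √177):Q], so Q(γ) = Q(√223, √177).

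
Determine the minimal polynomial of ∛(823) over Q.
m_α(x) = x^3 - 823

α satisfies α^3 = 823, so x^3 - 823 annihilates α. By the rational root test, a rational root p/q (in lowest terms) of x^3 - 823 would satisfy p^3 = 823 q^3, forcing q = 1 and p^3 = 823; but 823 is not a perfect cube, contradiction. A monic cubic over Q with no rational root is irreducible (any nontrivial factorization would include a linear factor). Hence x^3 - 823 is the minimal polynomial of α, and in particular [Q(α):Q] = 3.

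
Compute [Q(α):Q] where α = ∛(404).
[Q(α):Q] = 3

The minimal polynomial of α is x^3 - 404, irreducible over Q since 404 is not a perfect cube (so x^3 - 404 has no rational root). Hence [Q(α):Q] = deg(m_α) = 3.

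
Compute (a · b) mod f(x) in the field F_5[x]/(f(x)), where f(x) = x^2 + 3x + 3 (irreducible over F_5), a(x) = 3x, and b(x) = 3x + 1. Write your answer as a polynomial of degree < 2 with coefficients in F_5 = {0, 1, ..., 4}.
a · b ≡ x + 3 (mod f(x))

Multiply in F_5[x]: a(x)·b(x) = (3x)·(3x + 1) = 4x^2 + 3x. This has degree ≥ 2, so divide by f(x) over F_5: 4x^2 + 3x = (4)·(x^2 + 3x + 3) + (x + 3). Hence a·b ≡ x + 3 (mod f). (F_5[x]/(f) is a field with 5^2 = 25 elements since f is irreducible of degree 2.)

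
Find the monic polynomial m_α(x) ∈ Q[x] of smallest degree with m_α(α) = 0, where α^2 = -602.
m_α(x) = x^2 + 602

α satisfies α^2 + 602 = 0, so x^2 + 602 annihilates α. Since d = -602 is squarefree and ≠ 1, it is not a perfect square in Q, so x^2 + 602 has no rational root and is therefore irreducible over Q (a degree-2 polynomial over a field is irreducible iff it has no root). Hence m_α(x) = x^2 + 602.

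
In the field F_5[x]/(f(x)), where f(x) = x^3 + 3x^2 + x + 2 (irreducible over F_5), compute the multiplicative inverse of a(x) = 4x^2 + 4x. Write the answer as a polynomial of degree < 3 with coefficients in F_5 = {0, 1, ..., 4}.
a(x)^(-1) ≡ x^2 (mod f(x))

Since f is irreducible over F_5, F_5[x]/(f) is a field and a(x) ≠ 0 has an inverse. Apply the extended Euclidean algorithm to f(x) and a(x) in F_5[x]: f(x) = (4x + 3)·a(x) + (4x + 2);  a(x) = (x + 3)·(4x + 2) + (4). The last nonzero remainder is the constant 4 = gcd(f, a) in F_5. Back-substituting through the division chain expresses 4 = s(x)·a(x) + t(x)·f(x) with s(x) ≡ 4x^2 (mod f), so (4x^2)·a(x) ≡ 4 (mod f). Multiplying by 4^(-1) ≡ 4 in F_5 gives a(x)^(-1) ≡ 4·(4x^2) ≡ x^2 (mod f). Check: (4x^2 + 4x)·(x^2) = 4x^4 + 4x^3 ≡ 1 (mod x^3 + 3x^2 + x + 2).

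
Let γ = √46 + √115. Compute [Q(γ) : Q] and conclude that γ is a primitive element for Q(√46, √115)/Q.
[Q(γ) : Q] = 4 (equivalently, Q(γ) = Q(√46, √115))

Obviously Q(γ) ⊆ Q(√46, √115), and [Q(√46, √115):Q] = 4 (since 46, 115 are distinct squarefree integers > 1 with 5290 not a perfect square). To show equality we compute the minimal polynomial of γ. From γ = √46 + √115: γ^2 = 46 + 2√(5290) + 115 = 161 + 2√(5290), so γ^2 - 161 = 2√(5290); squaring, (γ^2 - 161)^2 = 4·5290, i.e. γ^4 - 322γ^2 + 25921 - 21160 = 0, i.e. γ^4 - 322γ^2 + 4761 = 0. So γ is a root of x^4 - 322x^2 + 4761. This polynomial is irreducible over Q: it has no rational root (each ±√46 ± √115 is irrational), and any factorization into two quadratics over Q would force √(5290) ∈ Q (pairing opposite roots) or √46, √115 ∈ Q (other pairings), all impossible. Hence [Q(γ):Q] = 4 = [Q(√46, √115):Q], so Q(γ) = Q(√46, √115).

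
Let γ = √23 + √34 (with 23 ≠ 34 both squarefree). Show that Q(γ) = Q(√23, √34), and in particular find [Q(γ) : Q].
[Q(γ) : Q] = 4 (equivalently, Q(γ) = Q(√23, √34))

Obviously Q(γ) ⊆ Q(√23, √34), and [Q(√23, √34):Q] = 4 (since 23, 34 are distinct squarefree integers > 1 with 782 not a perfect square). To show equality we compute the minimal polynomial of γ. From γ = √23 + √34: γ^2 = 23 + 2√(782) + 34 = 57 + 2√(782), so γ^2 - 57 = 2√(782); squaring, (γ^2 - 57)^2 = 4·782, i.e. γ^4 - 114γ^2 + 3249 - 3128 = 0, i.e. γ^4 - 114γ^2 + 121 = 0. So γ is a root of x^4 - 114x^2 + 121. This polynomial is irreducible over Q: it has no rational root (each ±√23 ± √34 is irrational), and any factorization into two quadratics over Q would force √(782) ∈ Q (pairing opposite roots) or √23, √34 ∈ Q (other pairings), all impossible. Hence [Q(γ):Q] = 4 = [Q(√23, √34):Q], so Q(γ) = Q(√23, √34).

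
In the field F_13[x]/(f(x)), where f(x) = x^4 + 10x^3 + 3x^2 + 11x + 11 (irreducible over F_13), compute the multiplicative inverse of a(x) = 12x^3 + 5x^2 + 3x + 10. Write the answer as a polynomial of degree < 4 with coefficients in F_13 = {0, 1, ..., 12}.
a(x)^(-1) ≡ 12x^2 + 12x + 12 (mod f(x))

Since f is irreducible over F_13, F_13[x]/(f) is a field and a(x) ≠ 0 has an inverse. Apply the extended Euclidean algorithm to f(x) and a(x) in F_13[x]: f(x) = (12x + 11)·a(x) + (3x^2 + x + 5);  a(x) = (4x + 9)·(3x^2 + x + 5) + (4). The last nonzero remainder is the constant 4 = gcd(f, a) in F_13. Back-substituting through the division chain expresses 4 = s(x)·a(x) + t(x)·f(x) with s(x) ≡ 9x^2 + 9x + 9 (mod f), so (9x^2 + 9x + 9)·a(x) ≡ 4 (mod f). Multiplying by 4^(-1) ≡ 10 in F_13 gives a(x)^(-1) ≡ 10·(9x^2 + 9x + 9) ≡ 12x^2 + 12x + 12 (mod f). Check: (12x^3 + 5x^2 + 3x + 10)·(12x^2 + 12x + 12) = x^5 + 9x^4 + 6x^3 + 8x^2 + 3 ≡ 1 (mod x^4 + 10x^3 + 3x^2 + 11x + 11).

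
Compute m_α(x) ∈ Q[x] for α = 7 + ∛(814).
m_α(x) = x^3 - 21x^2 + 147x - 1157

Set β = α - 7 = ∛(814), so β^3 = 814. Then (α - 7)^3 - 814 = 0, i.e. α is a root of g(x) = (x - 7)^3 - 814 = x^3 - 21x^2 + 147x - 1157. Since g(x) = h(x - 7) where h(x) = x^3 - 814, and h is irreducible over Q (because 814 is not a perfect cube, so h has no rational root, and a monic cubic with no rational root is irreducible), g is also irreducible (irreducibility is preserved under the substitution x → x - 7). Hence m_α(x) = x^3 - 21x^2 + 147x - 1157.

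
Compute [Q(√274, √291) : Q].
[Q(√274, √291) : Q] = 4

[Q(√274):Q] = 2 (min poly x^2 - 274, irreducible since 274 is squarefree > 1). For the top step, suppose √291 ∈ Q(√274), say √291 = c + d√274 with c, d ∈ Q. Squaring: 291 = c^2 + 274d^2 + 2cd√274. Since √274 ∉ Q this forces 2cd = 0. If d = 0 then √291 = c ∈ Q, contradicting 291 squarefree > 1. If c = 0 then 291 = 274d^2, so 274·291 = (274d)^2 is a perfect square in Q — but 274·291 = 79734 is not a perfect square (since 274 and 291 are distinct squarefree integers). Contradiction. Hence √291 ∉ Q(√274), so x^2 - 291 stays irreducible over Q(√274) and [Q(√274, √291) : Q(√274)] = 2. By the tower law, [Q(√274, √291) : Q] = 2 · 2 = 4.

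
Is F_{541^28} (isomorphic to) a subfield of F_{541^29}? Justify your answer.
No: F_{541^28} is not a subfield of F_{541^29}

F_{p^m} embeds in F_{p^n} iff m | n. Here 28 ∤ 29 (since 29 = 1·28 + 1 with remainder 1 ≠ 0), so F_{541^28} is not a subfield of F_{541^29}. Equivalently: if it were, the tower law would give 28 = [F_{541^28}:F_541] dividing [F_{541^29}:F_541] = 29, contradiction.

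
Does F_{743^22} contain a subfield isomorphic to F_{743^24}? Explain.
No: F_{743^24} is not a subfield of F_{743^22}

F_{p^m} embeds in F_{p^n} iff m | n. Here 24 ∤ 22 (since 22 = 0·24 + 22 with remainder 22 ≠ 0), so F_{743^24} is not a subfield of F_{743^22}. Equivalently: if it were, the tower law would give 24 = [F_{743^24}:F_743] dividing [F_{743^22}:F_743] = 22, contradiction.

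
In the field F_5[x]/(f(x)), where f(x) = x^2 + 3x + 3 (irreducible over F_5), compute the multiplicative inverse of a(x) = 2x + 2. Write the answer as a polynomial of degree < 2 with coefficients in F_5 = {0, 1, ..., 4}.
a(x)^(-1) ≡ 2x + 4 (mod f(x))

Since f is irreducible over F_5, F_5[x]/(f) is a field and a(x) ≠ 0 has an inverse. Apply the extended Euclidean algorithm to f(x) and a(x) in F_5[x]: f(x) = (3x + 1)·a(x) + (1). The last nonzero remainder is the constant 1 = gcd(f, a) in F_5. Back-substituting through the division chain expresses 1 = s(x)·a(x) + t(x)·f(x) with s(x) ≡ 2x + 4 (mod f), so a(x)^(-1) ≡ s(x) = 2x + 4 (mod f). Check: (2x + 2)·(2x + 4) = 4x^2 + 2x + 3 ≡ 1 (mod x^2 + 3x + 3).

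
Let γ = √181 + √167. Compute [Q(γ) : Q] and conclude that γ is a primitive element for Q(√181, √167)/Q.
[Q(γ) : Q] = 4 (equivalently, Q(γ) = Q(√181, √167))

Obviously Q(γ) ⊆ Q(√181, √167), and [Q(√181, √167):Q] = 4 (since 181, 167 are distinct squarefree integers > 1 with 30227 not a perfect square). To show equality we compute the minimal polynomial of γ. From γ = √181 + √167: γ^2 = 181 + 2√(30227) + 167 = 348 + 2√(30227), so γ^2 - 348 = 2√(30227); squaring, (γ^2 - 348)^2 = 4·30227, i.e. γ^4 - 696γ^2 + 121104 - 120908 = 0, i.e. γ^4 - 696γ^2 + 196 = 0. So γ is a root of x^4 - 696x^2 + 196. This polynomial is irreducible over Q: it has no rational root (each ±√181 ± √167 is irrational), and any factorization into two quadratics over Q would force √(30227) ∈ Q (pairing opposite roots) or √181, √167 ∈ Q (other pairings), all impossible. Hence [Q(γ):Q] = 4 = [Q(√181, √167):Q], so Q(γ) = Q(√181, √167).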